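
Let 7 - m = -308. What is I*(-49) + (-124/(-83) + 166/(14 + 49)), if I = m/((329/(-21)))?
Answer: 243143575/245763 ≈ 989.34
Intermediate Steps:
m = 315 (m = 7 - 1*(-308) = 7 + 308 = 315)
I = -945/47 (I = 315/((329/(-21))) = 315/((329*(-1/21))) = 315/(-47/3) = 315*(-3/47) = -945/47 ≈ -20.106)
I*(-49) + (-124/(-83) + 166/(14 + 49)) = -945/47*(-49) + (-124/(-83) + 166/(14 + 49)) = 46305/47 + (-124*(-1/83) + 166/63) = 46305/47 + (124/83 + 166*(1/63)) = 46305/47 + (124/83 + 166/63) = 46305/47 + 21590/5229 = 243143575/245763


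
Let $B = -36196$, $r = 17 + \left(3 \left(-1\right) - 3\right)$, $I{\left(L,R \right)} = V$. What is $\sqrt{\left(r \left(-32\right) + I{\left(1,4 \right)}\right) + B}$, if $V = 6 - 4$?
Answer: $i \sqrt{36546} \approx 191.17 i$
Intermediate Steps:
$V = 2$ ($V = 6 - 4 = 2$)
$I{\left(L,R \right)} = 2$
$r = 11$ ($r = 17 - 6 = 11$)
$\sqrt{\left(r \left(-32\right) + I{\left(1,4 \right)}\right) + B} = \sqrt{\left(11 \left(-32\right) + 2\right) - 36196} = \sqrt{\left(-352 + 2\right) - 36196} = \sqrt{-350 - 36196} = \sqrt{-36546} = i \sqrt{36546}$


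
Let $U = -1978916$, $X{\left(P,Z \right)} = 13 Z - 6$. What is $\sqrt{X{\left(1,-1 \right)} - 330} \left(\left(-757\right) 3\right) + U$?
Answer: $-1978916 - 2271 i \sqrt{349} \approx -1.9789 \cdot 10^{6} - 42426.0 i$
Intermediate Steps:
$X{\left(P,Z \right)} = -6 + 13 Z$
$\sqrt{X{\left(1,-1 \right)} - 330} \left(\left(-757\right) 3\right) + U = \sqrt{\left(-6 + 13 \left(-1\right)\right) - 330} \left(\left(-757\right) 3\right) - 1978916 = \sqrt{\left(-6 - 13\right) - 330} \left(-2271\right) - 1978916 = \sqrt{-19 - 330} \left(-2271\right) - 1978916 = \sqrt{-349} \left(-2271\right) - 1978916 = i \sqrt{349} \left(-2271\right) - 1978916 = - 2271 i \sqrt{349} - 1978916 = -1978916 - 2271 i \sqrt{349}$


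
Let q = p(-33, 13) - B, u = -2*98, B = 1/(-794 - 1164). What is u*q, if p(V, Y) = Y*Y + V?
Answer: -26096322/979 ≈ -26656.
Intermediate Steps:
p(V, Y) = V + Y² (p(V, Y) = Y² + V = V + Y²)
B = -1/1958 (B = 1/(-1958) = -1/1958 ≈ -0.00051073)
u = -196
q = 266289/1958 (q = (-33 + 13²) - 1*(-1/1958) = (-33 + 169) + 1/1958 = 136 + 1/1958 = 266289/1958 ≈ 136.00)
u*q = -196*266289/1958 = -26096322/979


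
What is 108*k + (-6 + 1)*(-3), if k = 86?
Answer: 9303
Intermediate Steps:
108*k + (-6 + 1)*(-3) = 108*86 + (-6 + 1)*(-3) = 9288 - 5*(-3) = 9288 + 15 = 9303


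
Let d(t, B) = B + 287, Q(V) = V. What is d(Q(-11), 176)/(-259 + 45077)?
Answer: 463/44818 ≈ 0.010331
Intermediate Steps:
d(t, B) = 287 + B
d(Q(-11), 176)/(-259 + 45077) = (287 + 176)/(-259 + 45077) = 463/44818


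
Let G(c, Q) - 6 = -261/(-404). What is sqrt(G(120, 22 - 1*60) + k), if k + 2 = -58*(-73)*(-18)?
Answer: I*sqrt(3109564871)/202 ≈ 276.06*I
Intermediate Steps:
G(c, Q) = 2685/404 (G(c, Q) = 6 - 261/(-404) = 6 - 261*(-1/404) = 6 + 261/404 = 2685/404)
k = -76214 (k = -2 - 58*(-73)*(-18) = -2 + 4234*(-18) = -2 - 76212 = -76214)
sqrt(G(120, 22 - 1*60) + k) = sqrt(2685/404 - 76214) = sqrt(-30787771/404) = I*sqrt(3109564871)/202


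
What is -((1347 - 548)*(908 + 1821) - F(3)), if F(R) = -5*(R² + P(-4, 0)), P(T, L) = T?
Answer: -2180496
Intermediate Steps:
F(R) = 20 - 5*R² (F(R) = -5*(R² - 4) = -5*(-4 + R²) = 20 - 5*R²)
-((1347 - 548)*(908 + 1821) - F(3)) = -((1347 - 548)*(908 + 1821) - (20 - 5*3²)) = -(799*2729 - (20 - 5*9)) = -(2180471 - (20 - 45)) = -(2180471 - 1*(-25)) = -(2180471 + 25) = -1*2180496 = -2180496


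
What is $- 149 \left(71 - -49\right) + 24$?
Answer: $-17856$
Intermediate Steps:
$- 149 \left(71 - -49\right) + 24 = - 149 \left(71 + 49\right) + 24 = \left(-149\right) 120 + 24 = -17880 + 24 = -17856$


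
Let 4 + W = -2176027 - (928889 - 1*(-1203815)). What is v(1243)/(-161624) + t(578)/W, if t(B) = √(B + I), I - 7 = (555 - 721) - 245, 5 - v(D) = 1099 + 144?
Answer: 619/80812 - √174/4308735 ≈ 0.0076567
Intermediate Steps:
v(D) = -1238 (v(D) = 5 - (1099 + 144) = 5 - 1*1243 = 5 - 1243 = -1238)
W = -4308735 (W = -4 + (-2176027 - (928889 - 1*(-1203815))) = -4 + (-2176027 - (928889 + 1203815)) = -4 + (-2176027 - 1*2132704) = -4 + (-2176027 - 2132704) = -4 - 4308731 = -4308735)
I = -404 (I = 7 + ((555 - 721) - 245) = 7 + (-166 - 245) = 7 - 411 = -404)
t(B) = √(-404 + B) (t(B) = √(B - 404) = √(-404 + B))
v(1243)/(-161624) + t(578)/W = -1238/(-161624) + √(-404 + 578)/(-4308735) = -1238*(-1/161624) + √174*(-1/4308735) = 619/80812 - √174/4308735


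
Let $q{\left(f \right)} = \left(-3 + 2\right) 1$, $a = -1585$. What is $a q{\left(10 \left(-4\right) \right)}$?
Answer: $1585$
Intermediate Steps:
$q{\left(f \right)} = -1$ ($q{\left(f \right)} = \left(-1\right) 1 = -1$)
$a q{\left(10 \left(-4\right) \right)} = \left(-1585\right) \left(-1\right) = 1585$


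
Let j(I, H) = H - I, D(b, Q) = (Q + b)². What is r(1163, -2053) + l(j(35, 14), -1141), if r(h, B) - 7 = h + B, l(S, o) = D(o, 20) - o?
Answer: 1256899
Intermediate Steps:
l(S, o) = (20 + o)² - o
r(h, B) = 7 + B + h (r(h, B) = 7 + (h + B) = 7 + (B + h) = 7 + B + h)
r(1163, -2053) + l(j(35, 14), -1141) = (7 - 2053 + 1163) + ((20 - 1141)² - 1*(-1141)) = -883 + ((-1121)² + 1141) = -883 + (1256641 + 1141) = -883 + 1257782 = 1256899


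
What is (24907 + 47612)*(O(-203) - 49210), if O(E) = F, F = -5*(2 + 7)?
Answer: -3571923345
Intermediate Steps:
F = -45 (F = -5*9 = -45)
O(E) = -45
(24907 + 47612)*(O(-203) - 49210) = (24907 + 47612)*(-45 - 49210) = 72519*(-49255) = -3571923345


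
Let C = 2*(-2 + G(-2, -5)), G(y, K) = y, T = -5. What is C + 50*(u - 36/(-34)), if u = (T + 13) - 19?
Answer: -8586/17 ≈ -505.06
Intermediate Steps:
u = -11 (u = (-5 + 13) - 19 = 8 - 19 = -11)
C = -8 (C = 2*(-2 - 2) = 2*(-4) = -8)
C + 50*(u - 36/(-34)) = -8 + 50*(-11 - 36/(-34)) = -8 + 50*(-11 - 36*(-1)/34) = -8 + 50*(-11 - 1*(-18/17)) = -8 + 50*(-11 + 18/17) = -8 + 50*(-169/17) = -8 - 8450/17 = -8586/17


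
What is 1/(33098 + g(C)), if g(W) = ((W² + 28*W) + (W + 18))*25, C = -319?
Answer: 1/2346298 ≈ 4.2620e-7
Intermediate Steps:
g(W) = 450 + 25*W² + 725*W (g(W) = ((W² + 28*W) + (18 + W))*25 = (18 + W² + 29*W)*25 = 450 + 25*W² + 725*W)
1/(33098 + g(C)) = 1/(33098 + (450 + 25*(-319)² + 725*(-319))) = 1/(33098 + (450 + 25*101761 - 231275)) = 1/(33098 + (450 + 2544025 - 231275)) = 1/(33098 + 2313200) = 1/2346298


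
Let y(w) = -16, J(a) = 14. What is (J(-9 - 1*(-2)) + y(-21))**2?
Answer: 4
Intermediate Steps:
(J(-9 - 1*(-2)) + y(-21))**2 = (14 - 16)**2 = (-2)**2 = 4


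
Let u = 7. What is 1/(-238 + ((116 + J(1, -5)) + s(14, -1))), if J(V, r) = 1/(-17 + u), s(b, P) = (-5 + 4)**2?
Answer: -10/1211 ≈ -0.0082576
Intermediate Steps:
s(b, P) = 1 (s(b, P) = (-1)**2 = 1)
J(V, r) = -1/10 (J(V, r) = 1/(-17 + 7) = 1/(-10) = -1/10)
1/(-238 + ((116 + J(1, -5)) + s(14, -1))) = 1/(-238 + ((116 - 1/10) + 1)) = 1/(-238 + (1159/10 + 1)) = 1/(-238 + 1169/10) = 1/(-1211/10) = -10/1211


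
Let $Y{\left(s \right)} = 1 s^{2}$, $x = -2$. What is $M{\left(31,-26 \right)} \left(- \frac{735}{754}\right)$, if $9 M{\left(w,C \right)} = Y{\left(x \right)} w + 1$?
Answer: $- \frac{30625}{2262} \approx -13.539$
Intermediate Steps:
$Y{\left(s \right)} = s^{2}$
$M{\left(w,C \right)} = \frac{1}{9} + \frac{4 w}{9}$ ($M{\left(w,C \right)} = \frac{\left(-2\right)^{2} w + 1}{9} = \frac{4 w + 1}{9} = \frac{1 + 4 w}{9} = \frac{1}{9} + \frac{4 w}{9}$)
$M{\left(31,-26 \right)} \left(- \frac{735}{754}\right) = \left(\frac{1}{9} + \frac{4}{9} \cdot 31\right) \left(- \frac{735}{754}\right) = \left(\frac{1}{9} + \frac{124}{9}\right) \left(\left(-735\right) \frac{1}{754}\right) = \frac{125}{9} \left(- \frac{735}{754}\right) = - \frac{30625}{2262}$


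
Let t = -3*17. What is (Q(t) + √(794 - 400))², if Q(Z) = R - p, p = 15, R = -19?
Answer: (34 - √394)² ≈ 200.24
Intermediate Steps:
t = -51
Q(Z) = -34 (Q(Z) = -19 - 1*15 = -19 - 15 = -34)
(Q(t) + √(794 - 400))² = (-34 + √(794 - 400))² = (-34 + √394)²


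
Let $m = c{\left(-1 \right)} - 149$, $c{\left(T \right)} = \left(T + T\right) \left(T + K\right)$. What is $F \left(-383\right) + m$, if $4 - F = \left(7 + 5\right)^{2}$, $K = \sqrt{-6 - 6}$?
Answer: $53473 - 4 i \sqrt{3} \approx 53473.0 - 6.9282 i$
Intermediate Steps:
$K = 2 i \sqrt{3}$ ($K = \sqrt{-12} = 2 i \sqrt{3} \approx 3.4641 i$)
$c{\left(T \right)} = 2 T \left(T + 2 i \sqrt{3}\right)$ ($c{\left(T \right)} = \left(T + T\right) \left(T + 2 i \sqrt{3}\right) = 2 T \left(T + 2 i \sqrt{3}\right)$)
$F = -140$ ($F = 4 - \left(7 + 5\right)^{2} = 4 - 12^{2} = 4 - 144 = -140$)
$m = -147 - 4 i \sqrt{3}$ ($m = 2 \left(-1\right) \left(-1 + 2 i \sqrt{3}\right) - 149 = \left(2 - 4 i \sqrt{3}\right) - 149 = -147 - 4 i \sqrt{3} \approx -147.0 - 6.9282 i$)
$F \left(-383\right) + m = \left(-140\right) \left(-383\right) - \left(147 + 4 i \sqrt{3}\right) = 53620 - \left(147 + 4 i \sqrt{3}\right) = 53473 - 4 i \sqrt{3}$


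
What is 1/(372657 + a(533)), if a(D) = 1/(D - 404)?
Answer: 129/48072754 ≈ 2.6834e-6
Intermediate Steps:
a(D) = 1/(-404 + D)
1/(372657 + a(533)) = 1/(372657 + 1/(-404 + 533)) = 1/(372657 + 1/129) = 1/(48072754/129) = 129/48072754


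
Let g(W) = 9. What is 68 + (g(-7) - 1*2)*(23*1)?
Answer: 229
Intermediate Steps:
68 + (g(-7) - 1*2)*(23*1) = 68 + (9 - 1*2)*(23*1) = 68 + (9 - 2)*23 = 68 + 7*23 = 68 + 161 = 229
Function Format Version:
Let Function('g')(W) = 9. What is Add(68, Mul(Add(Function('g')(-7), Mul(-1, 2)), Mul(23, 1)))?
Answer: 229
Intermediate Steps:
Add(68, Mul(Add(Function('g')(-7), Mul(-1, 2)), Mul(23, 1))) = Add(68, Mul(Add(9, Mul(-1, 2)), Mul(23, 1))) = Add(68, Mul(Add(9, -2), 23)) = Add(68, Mul(7, 23)) = Add(68, 161) = 229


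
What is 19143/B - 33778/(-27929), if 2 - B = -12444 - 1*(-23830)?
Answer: -150116095/317943736 ≈ -0.47215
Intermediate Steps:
B = -11384 (B = 2 - (-12444 - 1*(-23830)) = 2 - (-12444 + 23830) = 2 - 1*11386 = 2 - 11386 = -11384)
19143/B - 33778/(-27929) = 19143/(-11384) - 33778/(-27929) = 19143*(-1/11384) - 33778*(-1/27929) = -19143/11384 + 33778/27929 = -150116095/317943736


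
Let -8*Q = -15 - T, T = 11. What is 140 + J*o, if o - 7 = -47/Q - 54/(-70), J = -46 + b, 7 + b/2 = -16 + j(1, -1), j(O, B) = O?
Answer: 67532/91 ≈ 742.11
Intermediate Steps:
b = -44 (b = -14 + 2*(-16 + 1) = -14 + 2*(-15) = -14 - 30 = -44)
Q = 13/4 (Q = -(-15 - 1*11)/8 = -(-15 - 11)/8 = -1/8*(-26) = 13/4 ≈ 3.2500)
J = -90 (J = -46 - 44 = -90)
o = -3044/455 (o = 7 + (-47/13/4 - 54/(-70)) = 7 + (-47*4/13 - 54*(-1/70)) = 7 + (-188/13 + 27/35) = 7 - 6229/455 = -3044/455 ≈ -6.6901)
140 + J*o = 140 - 90*(-3044/455) = 140 + 54792/91 = 67532/91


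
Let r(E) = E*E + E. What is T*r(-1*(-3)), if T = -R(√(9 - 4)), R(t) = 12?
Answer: -144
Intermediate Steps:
r(E) = E + E² (r(E) = E² + E = E + E²)
T = -12 (T = -1*12 = -12)
T*r(-1*(-3)) = -12*(-1*(-3))*(1 - 1*(-3)) = -36*(1 + 3) = -36*4 = -12*12 = -144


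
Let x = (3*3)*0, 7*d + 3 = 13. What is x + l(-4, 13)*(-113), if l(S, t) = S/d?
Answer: 1582/5 ≈ 316.40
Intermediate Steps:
d = 10/7 (d = -3/7 + (⅐)*13 = -3/7 + 13/7 = 10/7 ≈ 1.4286)
l(S, t) = 7*S/10 (l(S, t) = S/(10/7) = S*(7/10) = 7*S/10)
x = 0 (x = 9*0 = 0)
x + l(-4, 13)*(-113) = 0 + ((7/10)*(-4))*(-113) = 0 - 14/5*(-113) = 0 + 1582/5 = 1582/5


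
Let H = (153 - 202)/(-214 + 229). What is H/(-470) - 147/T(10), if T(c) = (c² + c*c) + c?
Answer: -2443/3525 ≈ -0.69305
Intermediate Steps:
T(c) = c + 2*c² (T(c) = (c² + c²) + c = 2*c² + c = c + 2*c²)
H = -49/15 ≈ -3.2667
H/(-470) - 147/T(10) = -49/15/(-470) - 147*1/(10*(1 + 2*10)) = -49/15*(-1/470) - 147*1/(10*(1 + 20)) = 49/7050 - 147/(10*21) = 49/7050 - 147/210 = 49/7050 - 147*1/210 = 49/7050 - 7/10 = -2443/3525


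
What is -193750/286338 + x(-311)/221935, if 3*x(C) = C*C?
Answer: -5628045614/10591404005 ≈ -0.53138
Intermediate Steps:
x(C) = C²/3 (x(C) = (C*C)/3 = C²/3)
-193750/286338 + x(-311)/221935 = -193750/286338 + ((⅓)*(-311)²)/221935 = -193750*1/286338 + ((⅓)*96721)*(1/221935) = -96875/143169 + (96721/3)*(1/221935) = -96875/143169 + 96721/665805 = -5628045614/10591404005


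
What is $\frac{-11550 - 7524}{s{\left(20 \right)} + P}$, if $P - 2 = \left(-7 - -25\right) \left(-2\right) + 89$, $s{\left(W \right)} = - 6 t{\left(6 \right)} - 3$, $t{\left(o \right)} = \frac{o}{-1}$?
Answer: $- \frac{867}{4} \approx -216.75$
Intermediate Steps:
$t{\left(o \right)} = - o$ ($t{\left(o \right)} = o \left(-1\right) = - o$)
$s{\left(W \right)} = 33$ ($s{\left(W \right)} = - 6 \left(\left(-1\right) 6\right) - 3 = \left(-6\right) \left(-6\right) - 3 = 36 - 3 = 33$)
$P = 55$ ($P = 2 + \left(\left(-7 - -25\right) \left(-2\right) + 89\right) = 2 + \left(\left(-7 + 25\right) \left(-2\right) + 89\right) = 2 + \left(18 \left(-2\right) + 89\right) = 2 + \left(-36 + 89\right) = 2 + 53 = 55$)
$\frac{-11550 - 7524}{s{\left(20 \right)} + P} = \frac{-11550 - 7524}{33 + 55} = - \frac{19074}{88} = \left(-19074\right) \frac{1}{88} = - \frac{867}{4}$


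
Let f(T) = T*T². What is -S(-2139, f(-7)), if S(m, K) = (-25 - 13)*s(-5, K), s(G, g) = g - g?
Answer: 0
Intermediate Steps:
s(G, g) = 0
f(T) = T³
S(m, K) = 0 (S(m, K) = (-25 - 13)*0 = -38*0 = 0)
-S(-2139, f(-7)) = -1*0 = 0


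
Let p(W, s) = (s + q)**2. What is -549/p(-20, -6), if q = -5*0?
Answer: -61/4 ≈ -15.250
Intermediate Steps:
q = 0
p(W, s) = s**2 (p(W, s) = (s + 0)**2 = s**2)
-549/p(-20, -6) = -549/((-6)**2) = -549/36 = -549*1/36 = -61/4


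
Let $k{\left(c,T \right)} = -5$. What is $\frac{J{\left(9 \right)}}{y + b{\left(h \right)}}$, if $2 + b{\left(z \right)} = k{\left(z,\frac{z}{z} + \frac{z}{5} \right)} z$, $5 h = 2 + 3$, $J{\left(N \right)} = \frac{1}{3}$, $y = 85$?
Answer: $\frac{1}{234} \approx 0.0042735$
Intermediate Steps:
$J{\left(N \right)} = \frac{1}{3}$
$h = 1$ ($h = \frac{2 + 3}{5} = \frac{1}{5} \cdot 5 = 1$)
$b{\left(z \right)} = -2 - 5 z$
$\frac{J{\left(9 \right)}}{y + b{\left(h \right)}} = \frac{1}{85 - 7} \cdot \frac{1}{3} = \frac{1}{78} \cdot \frac{1}{3} = \frac{1}{234}$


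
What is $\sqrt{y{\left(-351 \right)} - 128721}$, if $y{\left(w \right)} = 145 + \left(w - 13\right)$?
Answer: $2 i \sqrt{32235} \approx 359.08 i$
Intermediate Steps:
$y{\left(w \right)} = 132 + w$ ($y{\left(w \right)} = 145 + \left(-13 + w\right) = 132 + w$)
$\sqrt{y{\left(-351 \right)} - 128721} = \sqrt{\left(132 - 351\right) - 128721} = \sqrt{-219 - 128721} = \sqrt{-128940} = 2 i \sqrt{32235}$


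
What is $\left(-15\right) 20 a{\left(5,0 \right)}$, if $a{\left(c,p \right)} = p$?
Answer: $0$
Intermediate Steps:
$\left(-15\right) 20 a{\left(5,0 \right)} = \left(-15\right) 20 \cdot 0 = \left(-300\right) 0 = 0$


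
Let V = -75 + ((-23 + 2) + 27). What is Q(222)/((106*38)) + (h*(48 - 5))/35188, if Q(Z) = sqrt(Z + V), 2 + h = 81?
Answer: 3397/35188 + 3*sqrt(17)/4028 ≈ 0.099609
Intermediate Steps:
V = -69 (V = -75 + (-21 + 27) = -75 + 6 = -69)
h = 79 (h = -2 + 81 = 79)
Q(Z) = sqrt(-69 + Z) (Q(Z) = sqrt(Z - 69) = sqrt(-69 + Z))
Q(222)/((106*38)) + (h*(48 - 5))/35188 = sqrt(-69 + 222)/((106*38)) + (79*(48 - 5))/35188 = sqrt(153)/4028 + (79*43)*(1/35188) = (3*sqrt(17))*(1/4028) + 3397*(1/35188) = 3*sqrt(17)/4028 + 3397/35188 = 3397/35188 + 3*sqrt(17)/4028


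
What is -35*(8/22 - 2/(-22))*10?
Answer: -1750/11 ≈ -159.09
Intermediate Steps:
-35*(8/22 - 2/(-22))*10 = -35*(8*(1/22) - 2*(-1/22))*10 = -35*(4/11 + 1/11)*10 = -35*5/11*10 = -175/11*10 = -1750/11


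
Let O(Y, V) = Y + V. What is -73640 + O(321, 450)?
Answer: -72869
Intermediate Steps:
O(Y, V) = V + Y
-73640 + O(321, 450) = -73640 + (450 + 321) = -73640 + 771 = -72869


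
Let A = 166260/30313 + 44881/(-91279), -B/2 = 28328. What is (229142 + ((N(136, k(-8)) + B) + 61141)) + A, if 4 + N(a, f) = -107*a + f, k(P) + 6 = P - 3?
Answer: 16381707079985/74782171 ≈ 2.1906e+5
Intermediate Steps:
k(P) = -9 + P (k(P) = -6 + (P - 3) = -6 + (-3 + P) = -9 + P)
N(a, f) = -4 + f - 107*a (N(a, f) = -4 + (-107*a + f) = -4 + (f - 107*a) = -4 + f - 107*a)
B = -56656 (B = -2*28328 = -56656)
A = 373393751/74782171 (A = 166260*(1/30313) + 44881*(-1/91279) = 166260/30313 - 1213/2467 = 373393751/74782171 ≈ 4.9931)
(229142 + ((N(136, k(-8)) + B) + 61141)) + A = (229142 + (((-4 + (-9 - 8) - 107*136) - 56656) + 61141)) + 373393751/74782171 = (229142 + (((-4 - 17 - 14552) - 56656) + 61141)) + 373393751/74782171 = (229142 + ((-14573 - 56656) + 61141)) + 373393751/74782171 = (229142 + (-71229 + 61141)) + 373393751/74782171 = (229142 - 10088) + 373393751/74782171 = 219054 + 373393751/74782171 = 16381707079985/74782171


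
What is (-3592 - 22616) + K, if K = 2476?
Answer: -23732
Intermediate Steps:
(-3592 - 22616) + K = (-3592 - 22616) + 2476 = -26208 + 2476 = -23732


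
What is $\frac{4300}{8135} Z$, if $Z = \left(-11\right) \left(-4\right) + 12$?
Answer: $\frac{48160}{1627} \approx 29.6$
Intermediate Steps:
$Z = 56$ ($Z = 44 + 12 = 56$)
$\frac{4300}{8135} Z = \frac{4300}{8135} \cdot 56 = 4300 \cdot \frac{1}{8135} \cdot 56 = \frac{860}{1627} \cdot 56 = \frac{48160}{1627}$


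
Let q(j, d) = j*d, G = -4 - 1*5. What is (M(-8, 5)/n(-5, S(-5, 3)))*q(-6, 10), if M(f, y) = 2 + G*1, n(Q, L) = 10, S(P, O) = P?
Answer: 42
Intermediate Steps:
G = -9 (G = -4 - 5 = -9)
q(j, d) = d*j
M(f, y) = -7 (M(f, y) = 2 - 9*1 = 2 - 9 = -7)
(M(-8, 5)/n(-5, S(-5, 3)))*q(-6, 10) = (-7/10)*(10*(-6)) = -7*1/10*(-60) = -7/10*(-60) = 42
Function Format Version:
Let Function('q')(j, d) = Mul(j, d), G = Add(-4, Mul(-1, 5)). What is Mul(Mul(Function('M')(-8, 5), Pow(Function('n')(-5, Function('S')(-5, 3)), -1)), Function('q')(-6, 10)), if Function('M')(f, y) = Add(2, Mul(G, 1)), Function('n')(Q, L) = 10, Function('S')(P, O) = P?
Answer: 42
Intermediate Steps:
G = -9 (G = Add(-4, -5) = -9)
Function('q')(j, d) = Mul(d, j)
Function('M')(f, y) = -7 (Function('M')(f, y) = Add(2, Mul(-9, 1)) = Add(2, -9) = -7)
Mul(Mul(Function('M')(-8, 5), Pow(Function('n')(-5, Function('S')(-5, 3)), -1)), Function('q')(-6, 10)) = Mul(Mul(-7, Pow(10, -1)), Mul(10, -6)) = Mul(Mul(-7, Rational(1, 10)), -60) = Mul(Rational(-7, 10), -60) = 42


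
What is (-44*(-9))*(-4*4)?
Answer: -6336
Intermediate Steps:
(-44*(-9))*(-4*4) = 396*(-16) = -6336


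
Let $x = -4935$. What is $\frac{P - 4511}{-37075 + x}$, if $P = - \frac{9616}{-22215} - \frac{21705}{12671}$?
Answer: $\frac{635072436827}{5912618996325} \approx 0.10741$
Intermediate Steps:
$P = - \frac{360332239}{281486265}$ ($P = \left(-9616\right) \left(- \frac{1}{22215}\right) - \frac{21705}{12671} = \frac{9616}{22215} - \frac{21705}{12671} = - \frac{360332239}{281486265} \approx -1.2801$)
$\frac{P - 4511}{-37075 + x} = \frac{- \frac{360332239}{281486265} - 4511}{-37075 - 4935} = - \frac{1270144873654}{281486265 \left(-42010\right)} = \left(- \frac{1270144873654}{281486265}\right) \left(- \frac{1}{42010}\right) = \frac{635072436827}{5912618996325}$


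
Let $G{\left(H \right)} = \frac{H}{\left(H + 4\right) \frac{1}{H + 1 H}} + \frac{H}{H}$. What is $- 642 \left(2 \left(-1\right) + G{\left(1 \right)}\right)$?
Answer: $\frac{1926}{5} \approx 385.2$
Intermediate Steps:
$G{\left(H \right)} = 1 + \frac{2 H^{2}}{4 + H}$ ($G{\left(H \right)} = \frac{H}{\left(4 + H\right) \frac{1}{H + H}} + 1 = \frac{H}{\left(4 + H\right) \frac{1}{2 H}} + 1 = \frac{H}{\frac{1}{2} \frac{1}{H} \left(4 + H\right)} + 1 = H \frac{2 H}{4 + H} + 1 = \frac{2 H^{2}}{4 + H} + 1 = 1 + \frac{2 H^{2}}{4 + H}$)
$- 642 \left(2 \left(-1\right) + G{\left(1 \right)}\right) = - 642 \left(2 \left(-1\right) + \frac{4 + 1 + 2 \cdot 1^{2}}{4 + 1}\right) = - 642 \left(-2 + \frac{4 + 1 + 2 \cdot 1}{5}\right) = - 642 \left(-2 + \frac{4 + 1 + 2}{5}\right) = - 642 \left(-2 + \frac{1}{5} \cdot 7\right) = - 642 \left(-2 + \frac{7}{5}\right) = \left(-642\right) \left(- \frac{3}{5}\right) = \frac{1926}{5}$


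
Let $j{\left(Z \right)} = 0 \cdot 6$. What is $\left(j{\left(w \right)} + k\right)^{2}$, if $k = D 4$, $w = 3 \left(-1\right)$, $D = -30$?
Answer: $14400$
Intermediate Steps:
$w = -3$
$j{\left(Z \right)} = 0$
$k = -120$ ($k = \left(-30\right) 4 = -120$)
$\left(j{\left(w \right)} + k\right)^{2} = \left(0 - 120\right)^{2} = \left(-120\right)^{2} = 14400$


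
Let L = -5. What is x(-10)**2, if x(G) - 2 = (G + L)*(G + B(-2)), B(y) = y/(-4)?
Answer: 83521/4 ≈ 20880.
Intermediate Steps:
B(y) = -y/4 (B(y) = y*(-1/4) = -y/4)
x(G) = 2 + (1/2 + G)*(-5 + G) (x(G) = 2 + (G - 5)*(G - 1/4*(-2)) = 2 + (-5 + G)*(G + 1/2) = 2 + (-5 + G)*(1/2 + G) = 2 + (1/2 + G)*(-5 + G))
x(-10)**2 = (-1/2 + (-10)**2 - 9/2*(-10))**2 = (-1/2 + 100 + 45)**2 = (289/2)**2 = 83521/4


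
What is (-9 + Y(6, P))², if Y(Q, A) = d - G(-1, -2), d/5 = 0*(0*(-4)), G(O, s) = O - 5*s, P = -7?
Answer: 324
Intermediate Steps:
d = 0 (d = 5*(0*(0*(-4))) = 5*(0*0) = 5*0 = 0)
Y(Q, A) = -9 (Y(Q, A) = 0 - (-1 - 5*(-2)) = 0 - (-1 + 10) = 0 - 1*9 = 0 - 9 = -9)
(-9 + Y(6, P))² = (-9 - 9)² = (-18)² = 324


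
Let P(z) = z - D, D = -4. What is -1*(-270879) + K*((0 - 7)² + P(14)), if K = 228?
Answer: 286155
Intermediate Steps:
P(z) = 4 + z (P(z) = z - 1*(-4) = z + 4 = 4 + z)
-1*(-270879) + K*((0 - 7)² + P(14)) = -1*(-270879) + 228*((0 - 7)² + (4 + 14)) = 270879 + 228*((-7)² + 18) = 270879 + 228*(49 + 18) = 270879 + 228*67 = 270879 + 15276 = 286155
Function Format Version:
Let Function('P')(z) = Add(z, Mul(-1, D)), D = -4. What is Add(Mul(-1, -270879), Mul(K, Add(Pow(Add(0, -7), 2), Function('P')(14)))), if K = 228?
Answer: 286155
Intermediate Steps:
Function('P')(z) = Add(4, z) (Function('P')(z) = Add(z, Mul(-1, -4)) = Add(z, 4) = Add(4, z))
Add(Mul(-1, -270879), Mul(K, Add(Pow(Add(0, -7), 2), Function('P')(14)))) = Add(Mul(-1, -270879), Mul(228, Add(Pow(Add(0, -7), 2), Add(4, 14)))) = Add(270879, Mul(228, Add(Pow(-7, 2), 18))) = Add(270879, Mul(228, Add(49, 18))) = Add(270879, Mul(228, 67)) = Add(270879, 15276) = 286155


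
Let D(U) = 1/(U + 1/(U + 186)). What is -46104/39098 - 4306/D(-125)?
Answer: 5679394868/10553 ≈ 5.3818e+5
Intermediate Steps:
D(U) = 1/(U + 1/(186 + U))
-46104/39098 - 4306/D(-125) = -46104/39098 - 4306*(1 + (-125)**2 + 186*(-125))/(186 - 125) = -46104*1/39098 - 4306/(61/(1 + 15625 - 23250)) = -204/173 - 4306/(61/(-7624)) = -204/173 - 4306/((-1/7624*61)) = -204/173 - 4306/(-61/7624) = -204/173 - 4306*(-7624/61) = -204/173 + 32828944/61 = 5679394868/10553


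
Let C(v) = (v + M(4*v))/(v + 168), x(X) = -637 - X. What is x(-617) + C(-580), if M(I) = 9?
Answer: -7669/412 ≈ -18.614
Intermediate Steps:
C(v) = (9 + v)/(168 + v) (C(v) = (v + 9)/(v + 168) = (9 + v)/(168 + v))
x(-617) + C(-580) = (-637 - 1*(-617)) + (9 - 580)/(168 - 580) = (-637 + 617) - 571/(-412) = -20 - 1/412*(-571) = -20 + 571/412 = -7669/412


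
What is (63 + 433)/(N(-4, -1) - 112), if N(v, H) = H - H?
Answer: -31/7 ≈ -4.4286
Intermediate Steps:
N(v, H) = 0
(63 + 433)/(N(-4, -1) - 112) = (63 + 433)/(0 - 112) = 496/(-112) = 496*(-1/112) = -31/7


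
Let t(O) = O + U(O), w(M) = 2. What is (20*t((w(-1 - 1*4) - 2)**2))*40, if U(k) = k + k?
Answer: 0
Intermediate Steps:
U(k) = 2*k
t(O) = 3*O (t(O) = O + 2*O = 3*O)
(20*t((w(-1 - 1*4) - 2)**2))*40 = (20*(3*(2 - 2)**2))*40 = (20*(3*0**2))*40 = (20*(3*0))*40 = (20*0)*40 = 0*40 = 0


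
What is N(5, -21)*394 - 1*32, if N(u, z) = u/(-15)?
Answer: -490/3 ≈ -163.33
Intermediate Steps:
N(u, z) = -u/15 (N(u, z) = u*(-1/15) = -u/15)
N(5, -21)*394 - 1*32 = -1/15*5*394 - 1*32 = -⅓*394 - 32 = -394/3 - 32 = -490/3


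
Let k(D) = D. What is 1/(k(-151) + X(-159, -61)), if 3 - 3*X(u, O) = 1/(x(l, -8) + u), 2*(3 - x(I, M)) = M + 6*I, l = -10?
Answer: -366/54899 ≈ -0.0066668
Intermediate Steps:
x(I, M) = 3 - 3*I - M/2 (x(I, M) = 3 - (M + 6*I)/2 = 3 + (-3*I - M/2) = 3 - 3*I - M/2)
X(u, O) = 1 - 1/(3*(37 + u)) (X(u, O) = 1 - 1/(3*((3 - 3*(-10) - 1/2*(-8)) + u)) = 1 - 1/(3*((3 + 30 + 4) + u)) = 1 - 1/(3*(37 + u)))
1/(k(-151) + X(-159, -61)) = 1/(-151 + (110/3 - 159)/(37 - 159)) = 1/(-151 - 367/3/(-122)) = 1/(-151 - 1/122*(-367/3)) = 1/(-151 + 367/366) = 1/(-54899/366) = -366/54899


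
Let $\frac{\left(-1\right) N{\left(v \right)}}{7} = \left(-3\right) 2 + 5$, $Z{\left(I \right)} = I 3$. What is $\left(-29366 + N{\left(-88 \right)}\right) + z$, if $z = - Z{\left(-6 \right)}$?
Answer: $-29341$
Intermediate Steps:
$Z{\left(I \right)} = 3 I$
$N{\left(v \right)} = 7$ ($N{\left(v \right)} = - 7 \left(\left(-3\right) 2 + 5\right) = - 7 \left(-6 + 5\right) = \left(-7\right) \left(-1\right) = 7$)
$z = 18$ ($z = - 3 \left(-6\right) = \left(-1\right) \left(-18\right) = 18$)
$\left(-29366 + N{\left(-88 \right)}\right) + z = \left(-29366 + 7\right) + 18 = -29359 + 18 = -29341$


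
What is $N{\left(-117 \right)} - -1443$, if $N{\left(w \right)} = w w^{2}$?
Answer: $-1600170$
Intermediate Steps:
$N{\left(w \right)} = w^{3}$
$N{\left(-117 \right)} - -1443 = \left(-117\right)^{3} - -1443 = -1601613 + 1443 = -1600170$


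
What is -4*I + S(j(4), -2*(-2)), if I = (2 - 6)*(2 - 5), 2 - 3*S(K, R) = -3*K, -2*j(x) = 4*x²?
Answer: -238/3 ≈ -79.333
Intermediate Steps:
j(x) = -2*x²
S(K, R) = ⅔ + K (S(K, R) = ⅔ - (-1)*K = ⅔ + K)
I = 12 (I = -4*(-3) = 12)
-4*I + S(j(4), -2*(-2)) = -4*12 + (⅔ - 2*4²) = -48 + (⅔ - 2*16) = -48 + (⅔ - 32) = -48 - 94/3 = -238/3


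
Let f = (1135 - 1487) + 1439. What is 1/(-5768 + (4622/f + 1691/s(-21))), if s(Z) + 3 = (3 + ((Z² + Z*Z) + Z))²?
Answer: -811437891/4676921626525 ≈ -0.00017350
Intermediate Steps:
f = 1087 (f = -352 + 1439 = 1087)
s(Z) = -3 + (3 + Z + 2*Z²)² (s(Z) = -3 + (3 + ((Z² + Z*Z) + Z))² = -3 + (3 + ((Z² + Z²) + Z))² = -3 + (3 + (2*Z² + Z))² = -3 + (3 + (Z + 2*Z²))² = -3 + (3 + Z + 2*Z²)²)
1/(-5768 + (4622/f + 1691/s(-21))) = 1/(-5768 + (4622/1087 + 1691/(-3 + (3 - 21 + 2*(-21)²)²))) = 1/(-5768 + (4622*(1/1087) + 1691/(-3 + (3 - 21 + 2*441)²))) = 1/(-5768 + (4622/1087 + 1691/(-3 + (3 - 21 + 882)²))) = 1/(-5768 + (4622/1087 + 1691/(-3 + 864²))) = 1/(-5768 + (4622/1087 + 1691/(-3 + 746496))) = 1/(-5768 + (4622/1087 + 1691/746493)) = 1/(-5768 + 3452128763/811437891) = 1/(-4676921626525/811437891) = -811437891/4676921626525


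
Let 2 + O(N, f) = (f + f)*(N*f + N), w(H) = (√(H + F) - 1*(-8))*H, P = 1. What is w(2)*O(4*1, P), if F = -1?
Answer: 252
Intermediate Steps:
w(H) = H*(8 + √(-1 + H)) (w(H) = (√(H - 1) - 1*(-8))*H = (√(-1 + H) + 8)*H = (8 + √(-1 + H))*H = H*(8 + √(-1 + H)))
O(N, f) = -2 + 2*f*(N + N*f) (O(N, f) = -2 + (f + f)*(N*f + N) = -2 + (2*f)*(N + N*f) = -2 + 2*f*(N + N*f))
w(2)*O(4*1, P) = (2*(8 + √(-1 + 2)))*(-2 + 2*(4*1)*1 + 2*(4*1)*1²) = (2*(8 + √1))*(-2 + 2*4*1 + 2*4*1) = (2*(8 + 1))*(-2 + 8 + 8) = (2*9)*14 = 18*14 = 252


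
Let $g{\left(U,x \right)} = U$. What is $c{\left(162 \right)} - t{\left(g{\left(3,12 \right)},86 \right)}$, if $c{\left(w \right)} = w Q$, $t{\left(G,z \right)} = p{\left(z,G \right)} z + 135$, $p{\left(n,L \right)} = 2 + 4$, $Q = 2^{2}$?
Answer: $-3$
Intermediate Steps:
$Q = 4$
$p{\left(n,L \right)} = 6$
$t{\left(G,z \right)} = 135 + 6 z$ ($t{\left(G,z \right)} = 6 z + 135 = 135 + 6 z$)
$c{\left(w \right)} = 4 w$ ($c{\left(w \right)} = w 4 = 4 w$)
$c{\left(162 \right)} - t{\left(g{\left(3,12 \right)},86 \right)} = 4 \cdot 162 - \left(135 + 6 \cdot 86\right) = 648 - \left(135 + 516\right) = 648 - 651 = -3$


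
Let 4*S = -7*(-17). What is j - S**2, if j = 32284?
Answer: 502383/16 ≈ 31399.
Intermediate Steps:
S = 119/4 (S = (-7*(-17))/4 = (1/4)*119 = 119/4 ≈ 29.750)
j - S**2 = 32284 - (119/4)**2 = 32284 - 1*14161/16 = 32284 - 14161/16 = 502383/16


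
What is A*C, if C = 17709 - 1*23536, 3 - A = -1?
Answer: -23308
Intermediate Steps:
A = 4 (A = 3 - 1*(-1) = 3 + 1 = 4)
C = -5827 (C = 17709 - 23536 = -5827)
A*C = 4*(-5827) = -23308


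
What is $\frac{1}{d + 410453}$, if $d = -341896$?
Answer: $\frac{1}{68557} \approx 1.4586 \cdot 10^{-5}$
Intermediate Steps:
$\frac{1}{d + 410453} = \frac{1}{-341896 + 410453} = \frac{1}{68557}$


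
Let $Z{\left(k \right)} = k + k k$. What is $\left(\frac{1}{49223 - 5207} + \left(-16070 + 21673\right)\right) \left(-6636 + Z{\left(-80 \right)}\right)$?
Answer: $- \frac{19483110271}{11004} \approx -1.7705 \cdot 10^{6}$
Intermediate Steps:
$Z{\left(k \right)} = k + k^{2}$
$\left(\frac{1}{49223 - 5207} + \left(-16070 + 21673\right)\right) \left(-6636 + Z{\left(-80 \right)}\right) = \left(\frac{1}{49223 - 5207} + \left(-16070 + 21673\right)\right) \left(-6636 - 80 \left(1 - 80\right)\right) = \left(\frac{1}{44016} + 5603\right) \left(-6636 - -6320\right) = \left(\frac{1}{44016} + 5603\right) \left(-6636 + 6320\right) = \frac{246621649}{44016} \left(-316\right) = - \frac{19483110271}{11004}$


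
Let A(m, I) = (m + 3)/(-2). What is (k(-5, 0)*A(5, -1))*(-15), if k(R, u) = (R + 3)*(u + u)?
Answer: 0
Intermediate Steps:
A(m, I) = -3/2 - m/2 (A(m, I) = (3 + m)*(-1/2) = -3/2 - m/2)
k(R, u) = 2*u*(3 + R) (k(R, u) = (3 + R)*(2*u) = 2*u*(3 + R))
(k(-5, 0)*A(5, -1))*(-15) = ((2*0*(3 - 5))*(-3/2 - 1/2*5))*(-15) = ((2*0*(-2))*(-3/2 - 5/2))*(-15) = (0*(-4))*(-15) = 0*(-15) = 0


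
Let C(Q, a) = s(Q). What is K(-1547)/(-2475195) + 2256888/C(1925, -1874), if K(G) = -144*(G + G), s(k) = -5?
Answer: -372416008056/825065 ≈ -4.5138e+5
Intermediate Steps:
C(Q, a) = -5
K(G) = -288*G
K(-1547)/(-2475195) + 2256888/C(1925, -1874) = -288*(-1547)/(-2475195) + 2256888/(-5) = 445536*(-1/2475195) + 2256888*(-1/5) = -148512/825065 - 2256888/5 = -372416008056/825065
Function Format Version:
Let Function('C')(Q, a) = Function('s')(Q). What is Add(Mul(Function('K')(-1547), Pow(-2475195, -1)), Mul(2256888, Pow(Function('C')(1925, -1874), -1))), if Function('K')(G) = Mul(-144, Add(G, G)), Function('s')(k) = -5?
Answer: Rational(-372416008056, 825065) ≈ -4.5138e+5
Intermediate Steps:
Function('C')(Q, a) = -5
Function('K')(G) = Mul(-288, G) (Function('K')(G) = Mul(-144, Mul(2, G)) = Mul(-288, G))
Add(Mul(Function('K')(-1547), Pow(-2475195, -1)), Mul(2256888, Pow(Function('C')(1925, -1874), -1))) = Add(Mul(Mul(-288, -1547), Pow(-2475195, -1)), Mul(2256888, Pow(-5, -1))) = Add(Mul(445536, Rational(-1, 2475195)), Mul(2256888, Rational(-1, 5))) = Add(Rational(-148512, 825065), Rational(-2256888, 5)) = Rational(-372416008056, 825065)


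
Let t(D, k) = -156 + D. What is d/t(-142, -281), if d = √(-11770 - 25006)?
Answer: -I*√9194/149 ≈ -0.64353*I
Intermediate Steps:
d = 2*I*√9194 (d = √(-36776) = 2*I*√9194 ≈ 191.77*I)
d/t(-142, -281) = (2*I*√9194)/(-156 - 142) = (2*I*√9194)/(-298) = (2*I*√9194)*(-1/298) = -I*√9194/149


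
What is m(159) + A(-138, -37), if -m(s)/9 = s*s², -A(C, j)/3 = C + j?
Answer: -36176586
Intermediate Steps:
A(C, j) = -3*C - 3*j (A(C, j) = -3*(C + j) = -3*C - 3*j)
m(s) = -9*s³ (m(s) = -9*s*s² = -9*s³)
m(159) + A(-138, -37) = -9*159³ + (-3*(-138) - 3*(-37)) = -9*4019679 + (414 + 111) = -36177111 + 525 = -36176586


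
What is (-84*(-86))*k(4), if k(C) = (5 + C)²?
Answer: 585144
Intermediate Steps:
(-84*(-86))*k(4) = (-84*(-86))*(5 + 4)² = 7224*9² = 7224*81 = 585144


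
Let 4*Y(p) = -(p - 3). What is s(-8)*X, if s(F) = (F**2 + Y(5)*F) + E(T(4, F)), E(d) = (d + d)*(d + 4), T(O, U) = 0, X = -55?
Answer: -3740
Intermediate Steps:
Y(p) = 3/4 - p/4 (Y(p) = (-(p - 3))/4 = (-(-3 + p))/4 = (3 - p)/4 = 3/4 - p/4)
E(d) = 2*d*(4 + d) (E(d) = (2*d)*(4 + d) = 2*d*(4 + d))
s(F) = F**2 - F/2 (s(F) = (F**2 + (3/4 - 1/4*5)*F) + 2*0*(4 + 0) = (F**2 + (3/4 - 5/4)*F) + 2*0*4 = (F**2 - F/2) + 0 = F**2 - F/2)
s(-8)*X = -8*(-1/2 - 8)*(-55) = -8*(-17/2)*(-55) = 68*(-55) = -3740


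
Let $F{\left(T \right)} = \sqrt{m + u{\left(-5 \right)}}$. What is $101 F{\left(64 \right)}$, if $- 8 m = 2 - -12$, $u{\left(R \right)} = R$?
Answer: $\frac{303 i \sqrt{3}}{2} \approx 262.41 i$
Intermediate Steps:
$m = - \frac{7}{4}$ ($m = - \frac{2 - -12}{8} = - \frac{2 + 12}{8} = \left(- \frac{1}{8}\right) 14 = - \frac{7}{4} \approx -1.75$)
$F{\left(T \right)} = \frac{3 i \sqrt{3}}{2}$ ($F{\left(T \right)} = \sqrt{- \frac{7}{4} - 5} = \sqrt{- \frac{27}{4}} = \frac{3 i \sqrt{3}}{2}$)
$101 F{\left(64 \right)} = 101 \frac{3 i \sqrt{3}}{2} = \frac{303 i \sqrt{3}}{2}$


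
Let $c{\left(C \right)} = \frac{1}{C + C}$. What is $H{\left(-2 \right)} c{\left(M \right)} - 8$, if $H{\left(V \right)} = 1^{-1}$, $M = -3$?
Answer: $- \frac{49}{6} \approx -8.1667$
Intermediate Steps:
$H{\left(V \right)} = 1$
$c{\left(C \right)} = \frac{1}{2 C}$
$H{\left(-2 \right)} c{\left(M \right)} - 8 = 1 \frac{1}{2 \left(-3\right)} - 8 = 1 \cdot \frac{1}{2} \left(- \frac{1}{3}\right) - 8 = 1 \left(- \frac{1}{6}\right) - 8 = - \frac{1}{6} - 8 = - \frac{49}{6}$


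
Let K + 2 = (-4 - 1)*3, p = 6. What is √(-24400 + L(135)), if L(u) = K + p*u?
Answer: 3*I*√2623 ≈ 153.65*I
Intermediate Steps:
K = -17 (K = -2 + (-4 - 1)*3 = -2 - 5*3 = -2 - 15 = -17)
L(u) = -17 + 6*u
√(-24400 + L(135)) = √(-24400 + (-17 + 6*135)) = √(-24400 + (-17 + 810)) = √(-24400 + 793) = √(-23607) = 3*I*√2623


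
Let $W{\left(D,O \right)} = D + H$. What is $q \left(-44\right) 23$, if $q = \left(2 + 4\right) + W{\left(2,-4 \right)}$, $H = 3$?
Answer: $-11132$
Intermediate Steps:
$W{\left(D,O \right)} = 3 + D$ ($W{\left(D,O \right)} = D + 3 = 3 + D$)
$q = 11$ ($q = \left(2 + 4\right) + \left(3 + 2\right) = 6 + 5 = 11$)
$q \left(-44\right) 23 = 11 \left(-44\right) 23 = \left(-484\right) 23 = -11132$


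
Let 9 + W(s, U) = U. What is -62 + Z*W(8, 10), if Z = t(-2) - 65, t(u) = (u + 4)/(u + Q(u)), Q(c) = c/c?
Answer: -129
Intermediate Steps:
Q(c) = 1
W(s, U) = -9 + U
t(u) = (4 + u)/(1 + u) (t(u) = (u + 4)/(u + 1) = (4 + u)/(1 + u))
Z = -67 (Z = (4 - 2)/(1 - 2) - 65 = 2/(-1) - 65 = -1*2 - 65 = -2 - 65 = -67)
-62 + Z*W(8, 10) = -62 - 67*(-9 + 10) = -62 - 67*1 = -62 - 67 = -129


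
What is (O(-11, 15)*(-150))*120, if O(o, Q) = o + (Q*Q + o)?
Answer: -3654000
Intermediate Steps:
O(o, Q) = Q**2 + 2*o (O(o, Q) = o + (Q**2 + o) = o + (o + Q**2) = Q**2 + 2*o)
(O(-11, 15)*(-150))*120 = ((15**2 + 2*(-11))*(-150))*120 = ((225 - 22)*(-150))*120 = (203*(-150))*120 = -30450*120 = -3654000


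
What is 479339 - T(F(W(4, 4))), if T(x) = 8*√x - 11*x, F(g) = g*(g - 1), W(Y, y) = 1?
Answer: 479339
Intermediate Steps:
F(g) = g*(-1 + g)
T(x) = -11*x + 8*√x (T(x) = 8*√x - 11*x = -11*x + 8*√x)
479339 - T(F(W(4, 4))) = 479339 - (-11*(-1 + 1) + 8*√(1*(-1 + 1))) = 479339 - (-11*0 + 8*√(1*0)) = 479339 - (-11*0 + 8*√0) = 479339 - (0 + 8*0) = 479339 - (0 + 0) = 479339 - 1*0 = 479339 + 0 = 479339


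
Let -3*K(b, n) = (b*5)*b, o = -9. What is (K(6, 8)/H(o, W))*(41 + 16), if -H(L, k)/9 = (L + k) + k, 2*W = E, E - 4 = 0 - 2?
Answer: -380/7 ≈ -54.286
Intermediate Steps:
E = 2 (E = 4 + (0 - 2) = 4 - 2 = 2)
W = 1 (W = (1/2)*2 = 1)
K(b, n) = -5*b**2/3 (K(b, n) = -b*5*b/3 = -5*b*b/3 = -5*b**2/3)
H(L, k) = -18*k - 9*L (H(L, k) = -9*((L + k) + k) = -9*(L + 2*k) = -18*k - 9*L)
(K(6, 8)/H(o, W))*(41 + 16) = ((-5/3*6**2)/(-18*1 - 9*(-9)))*(41 + 16) = ((-5/3*36)/(-18 + 81))*57 = -60/63*57 = -60*1/63*57 = -20/21*57 = -380/7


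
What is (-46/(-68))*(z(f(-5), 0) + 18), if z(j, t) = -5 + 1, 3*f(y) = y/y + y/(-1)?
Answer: 161/17 ≈ 9.4706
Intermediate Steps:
f(y) = ⅓ - y/3 (f(y) = (y/y + y/(-1))/3 = (1 + y*(-1))/3 = (1 - y)/3 = ⅓ - y/3)
z(j, t) = -4
(-46/(-68))*(z(f(-5), 0) + 18) = (-46/(-68))*(-4 + 18) = -46*(-1/68)*14 = (23/34)*14 = 161/17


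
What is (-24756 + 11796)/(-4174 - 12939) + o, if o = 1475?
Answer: 25254635/17113 ≈ 1475.8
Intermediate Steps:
(-24756 + 11796)/(-4174 - 12939) + o = (-24756 + 11796)/(-4174 - 12939) + 1475 = -12960/(-17113) + 1475 = -12960*(-1/17113) + 1475 = 12960/17113 + 1475 = 25254635/17113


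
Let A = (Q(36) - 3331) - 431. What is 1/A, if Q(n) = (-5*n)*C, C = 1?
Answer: -1/3942 ≈ -0.00025368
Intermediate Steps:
Q(n) = -5*n (Q(n) = -5*n*1 = -5*n)
A = -3942 (A = (-5*36 - 3331) - 431 = (-180 - 3331) - 431 = -3511 - 431 = -3942)
1/A = 1/(-3942) = -1/3942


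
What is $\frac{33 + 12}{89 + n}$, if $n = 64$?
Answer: $\frac{5}{17} \approx 0.29412$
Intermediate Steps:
$\frac{33 + 12}{89 + n} = \frac{33 + 12}{89 + 64} = \frac{45}{153} = 45 \cdot \frac{1}{153} = \frac{5}{17}$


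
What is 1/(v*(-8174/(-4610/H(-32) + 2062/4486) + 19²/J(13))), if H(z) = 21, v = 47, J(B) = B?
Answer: 134141527/410322502235 ≈ 0.00032692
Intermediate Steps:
1/(v*(-8174/(-4610/H(-32) + 2062/4486) + 19²/J(13))) = 1/(47*(-8174/(-4610/21 + 2062/4486) + 19²/13)) = 1/(47*(-8174/(-4610*1/21 + 2062*(1/4486)) + 361*(1/13))) = 1/(47*(-8174/(-4610/21 + 1031/2243) + 361/13)) = 1/(47*(-8174/(-10318579/47103) + 361/13)) = 1/(47*(-8174*(-47103/10318579) + 361/13)) = 1/(47*(385019922/10318579 + 361/13)) = 1/(47*(8730266005/134141527)) = 1/(410322502235/134141527) = 134141527/410322502235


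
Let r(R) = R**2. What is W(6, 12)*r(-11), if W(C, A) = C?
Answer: 726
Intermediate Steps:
W(6, 12)*r(-11) = 6*(-11)**2 = 6*121 = 726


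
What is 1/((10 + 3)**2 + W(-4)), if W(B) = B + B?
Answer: 1/161 ≈ 0.0062112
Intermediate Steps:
W(B) = 2*B
1/((10 + 3)**2 + W(-4)) = 1/((10 + 3)**2 + 2*(-4)) = 1/(13**2 - 8) = 1/(169 - 8) = 1/161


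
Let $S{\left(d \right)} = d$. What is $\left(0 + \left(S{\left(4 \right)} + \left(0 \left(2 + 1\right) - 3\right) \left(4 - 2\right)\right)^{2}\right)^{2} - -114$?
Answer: $130$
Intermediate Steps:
$\left(0 + \left(S{\left(4 \right)} + \left(0 \left(2 + 1\right) - 3\right) \left(4 - 2\right)\right)^{2}\right)^{2} - -114 = \left(0 + \left(4 + \left(0 \left(2 + 1\right) - 3\right) \left(4 - 2\right)\right)^{2}\right)^{2} - -114 = \left(0 + \left(4 + \left(0 \cdot 3 - 3\right) 2\right)^{2}\right)^{2} + 114 = \left(0 + \left(4 + \left(0 - 3\right) 2\right)^{2}\right)^{2} + 114 = \left(0 + \left(4 - 6\right)^{2}\right)^{2} + 114 = \left(0 + \left(-2\right)^{2}\right)^{2} + 114 = \left(0 + 4\right)^{2} + 114 = 4^{2} + 114 = 16 + 114 = 130$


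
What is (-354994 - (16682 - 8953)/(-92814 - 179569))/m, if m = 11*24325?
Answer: -96694322973/72882881225 ≈ -1.3267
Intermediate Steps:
m = 267575
(-354994 - (16682 - 8953)/(-92814 - 179569))/m = (-354994 - (16682 - 8953)/(-92814 - 179569))/267575 = (-354994 - 7729/(-272383))*(1/267575) = (-354994 - 7729*(-1)/272383)*(1/267575) = (-354994 - 1*(-7729/272383))*(1/267575) = (-354994 + 7729/272383)*(1/267575) = -96694322973/272383*1/267575 = -96694322973/72882881225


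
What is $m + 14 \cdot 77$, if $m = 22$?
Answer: $1100$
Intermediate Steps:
$m + 14 \cdot 77 = 22 + 14 \cdot 77 = 22 + 1078 = 1100$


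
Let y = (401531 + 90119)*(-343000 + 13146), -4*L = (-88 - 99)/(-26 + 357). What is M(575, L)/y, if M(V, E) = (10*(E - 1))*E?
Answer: 212619/28428488443704160 ≈ 7.4791e-12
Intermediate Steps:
L = 187/1324 (L = -(-88 - 99)/(4*(-26 + 357)) = -(-187)/(4*331) = -¼*(-187/331) = 187/1324 ≈ 0.14124)
M(V, E) = E*(-10 + 10*E) (M(V, E) = (10*(-1 + E))*E = (-10 + 10*E)*E = E*(-10 + 10*E))
y = -162172719100 (y = 491650*(-329854) = -162172719100)
M(575, L)/y = (10*(187/1324)*(-1 + 187/1324))/(-162172719100) = (10*(187/1324)*(-1137/1324))*(-1/162172719100) = -1063095/876488*(-1/162172719100) = 212619/28428488443704160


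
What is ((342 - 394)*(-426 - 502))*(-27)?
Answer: -1302912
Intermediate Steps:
((342 - 394)*(-426 - 502))*(-27) = -52*(-928)*(-27) = 48256*(-27) = -1302912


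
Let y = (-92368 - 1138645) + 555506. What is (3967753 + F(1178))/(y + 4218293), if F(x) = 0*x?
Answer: 3967753/3542786 ≈ 1.1200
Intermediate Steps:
y = -675507 (y = -1231013 + 555506 = -675507)
F(x) = 0
(3967753 + F(1178))/(y + 4218293) = (3967753 + 0)/(-675507 + 4218293) = 3967753/3542786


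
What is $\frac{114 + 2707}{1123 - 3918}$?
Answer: $- \frac{217}{215} \approx -1.0093$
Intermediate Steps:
$\frac{114 + 2707}{1123 - 3918} = \frac{2821}{-2795} = 2821 \left(- \frac{1}{2795}\right) = - \frac{217}{215}$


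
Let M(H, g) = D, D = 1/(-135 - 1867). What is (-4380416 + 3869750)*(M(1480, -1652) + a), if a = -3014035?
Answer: 118515720212511/77 ≈ 1.5392e+12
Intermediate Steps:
D = -1/2002 (D = 1/(-2002) = -1/2002 ≈ -0.00049950)
M(H, g) = -1/2002
(-4380416 + 3869750)*(M(1480, -1652) + a) = (-4380416 + 3869750)*(-1/2002 - 3014035) = -510666*(-6034098071/2002) = 118515720212511/77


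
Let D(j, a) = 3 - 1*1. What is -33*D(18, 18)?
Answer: -66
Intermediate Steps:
D(j, a) = 2 (D(j, a) = 3 - 1 = 2)
-33*D(18, 18) = -33*2 = -66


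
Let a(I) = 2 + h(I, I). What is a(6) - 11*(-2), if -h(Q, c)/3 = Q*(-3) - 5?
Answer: 93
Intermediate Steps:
h(Q, c) = 15 + 9*Q (h(Q, c) = -3*(Q*(-3) - 5) = -3*(-3*Q - 5) = -3*(-5 - 3*Q) = 15 + 9*Q)
a(I) = 17 + 9*I (a(I) = 2 + (15 + 9*I) = 17 + 9*I)
a(6) - 11*(-2) = (17 + 9*6) - 11*(-2) = (17 + 54) + 22 = 71 + 22 = 93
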